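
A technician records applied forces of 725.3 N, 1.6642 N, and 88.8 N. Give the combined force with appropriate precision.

725.3 N + 1.6642 N + 88.8 N = 815.7642 N.
Addition/subtraction keeps the fewest decimal places: 725.3 → 1 decimal place, 1.6642 → 4 decimal places, 88.8 → 1 decimal place; limit is 1.
Rounded to 1 decimal place: 815.8 N.

815.8 N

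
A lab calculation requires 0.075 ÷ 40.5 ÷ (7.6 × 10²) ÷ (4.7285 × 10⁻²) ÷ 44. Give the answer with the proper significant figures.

0.075 ÷ 40.5 ÷ (7.6 × 10²) ÷ (4.7285 × 10⁻²) ÷ 44 = 0.00000117116093586…
Multiplication/division keeps the fewest significant figures: 0.075 → 2 s.f., 40.5 → 3 s.f., 7.6 × 10² → 2 s.f., 4.7285 × 10⁻² → 5 s.f., 44 → 2 s.f.; limit is 2.
Rounded to 2 significant figures: 1.2 × 10⁻⁶.

1.2 × 10⁻⁶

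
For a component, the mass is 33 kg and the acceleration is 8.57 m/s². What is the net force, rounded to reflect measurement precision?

net force = 33 kg × 8.57 m/s² = 282.81 N.
33 has 2 significant figures; 8.57 has 3.
Division/multiplication keeps the fewest: 2 significant figures.
Rounded: 2.8 × 10² N.

2.8 × 10² N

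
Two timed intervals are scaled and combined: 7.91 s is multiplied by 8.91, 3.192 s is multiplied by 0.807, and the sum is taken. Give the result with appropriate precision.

7.91 × 8.91 = 70.4781 → 70.5 s (3 s.f., last digit at the 10^-1 place).
3.192 × 0.807 = 2.575944 → 2.58 s (3 s.f., last digit at the 10^-2 place).
Sum: 73.054044 s; keep the coarser place, 10^-1.
Result: 73.1 s.

73.1 s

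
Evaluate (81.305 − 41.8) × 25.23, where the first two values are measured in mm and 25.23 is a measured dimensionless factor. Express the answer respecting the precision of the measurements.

81.305 mm − 41.8 mm = 39.505 mm; the difference is limited to 1 decimal place (3 s.f.).
Carrying full precision, 39.505 × 25.23 = 996.71115 mm; 25.23 has 4 s.f., so the result keeps min(3, 4) = 3 s.f.
Rounded to 3 significant figures: 997 mm.

997 mm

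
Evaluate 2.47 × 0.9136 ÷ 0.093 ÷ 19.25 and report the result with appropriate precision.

1.3

2.47 × 0.9136 ÷ 0.093 ÷ 19.25 = 1.26048987572…
Multiplication/division keeps the fewest significant figures: 2.47 → 3 s.f., 0.9136 → 4 s.f., 0.093 → 2 s.f., 19.25 → 4 s.f.; limit is 2.
Rounded to 2 significant figures: 1.3.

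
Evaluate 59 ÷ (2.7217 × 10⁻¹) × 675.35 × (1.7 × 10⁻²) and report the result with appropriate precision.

2.5 × 10³

59 ÷ (2.7217 × 10⁻¹) × 675.35 × (1.7 × 10⁻²) = 2488.79762648…
Multiplication/division keeps the fewest significant figures: 59 → 2 s.f., 2.7217 × 10⁻¹ → 5 s.f., 675.35 → 5 s.f., 1.7 × 10⁻² → 2 s.f.; limit is 2.
Rounded to 2 significant figures: 2.5 × 10³.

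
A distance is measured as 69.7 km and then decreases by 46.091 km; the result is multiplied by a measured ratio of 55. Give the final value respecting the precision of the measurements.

1.3 × 10³ km

69.7 km − 46.091 km = 23.609 km; the difference is limited to 1 decimal place (3 s.f.).
Carrying full precision, 23.609 × 55 = 1298.495 km; 55 has 2 s.f., so the result keeps min(3, 2) = 2 s.f.
Rounded to 2 significant figures: 1.3 × 10³ km.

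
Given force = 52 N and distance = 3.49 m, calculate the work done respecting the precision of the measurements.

1.8 × 10^2 J

work done = 52 N × 3.49 m = 181.48 J.
52 has 2 significant figures; 3.49 has 3.
Division/multiplication keeps the fewest: 2 significant figures.
Rounded: 1.8 × 10^2 J.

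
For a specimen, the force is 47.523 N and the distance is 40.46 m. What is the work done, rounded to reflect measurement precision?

work done = 47.523 N × 40.46 m = 1922.78058 J.
47.523 has 5 significant figures; 40.46 has 4.
Division/multiplication keeps the fewest: 4 significant figures.
Rounded: 1923 J.

1923 J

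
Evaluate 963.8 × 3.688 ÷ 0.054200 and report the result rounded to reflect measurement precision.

963.8 × 3.688 ÷ 0.054200 = 65581.0774908…
Multiplication/division keeps the fewest significant figures: 963.8 → 4 s.f., 3.688 → 4 s.f., 0.054200 → 5 s.f.; limit is 4.
Rounded to 4 significant figures: 6.558 × 10⁴.

6.558 × 10⁴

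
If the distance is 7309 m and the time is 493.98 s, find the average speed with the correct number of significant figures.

average speed = 7309 m ÷ 493.98 s = 14.7961455929… m/s.
7309 has 4 significant figures; 493.98 has 5.
Division/multiplication keeps the fewest: 4 significant figures.
Rounded: 14.80 m/s.

14.80 m/s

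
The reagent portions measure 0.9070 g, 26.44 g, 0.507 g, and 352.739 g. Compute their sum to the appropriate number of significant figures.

380.59 g

0.9070 g + 26.44 g + 0.507 g + 352.739 g = 380.5930 g.
Addition/subtraction keeps the fewest decimal places: 0.9070 → 4 decimal places, 26.44 → 2 decimal places, 0.507 → 3 decimal places, 352.739 → 3 decimal places; limit is 2.
Rounded to 2 decimal places: 380.59 g.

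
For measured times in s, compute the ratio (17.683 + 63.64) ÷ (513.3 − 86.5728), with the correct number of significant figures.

17.683 + 63.64 = 81.323, limited to 2 d.p. → 4 s.f.; 513.3 − 86.5728 = 426.7272, limited to 1 d.p. → 4 s.f.
Carrying full precision, 81.323 ÷ 426.7272 = 0.1905737436…; keep min(4, 4) = 4 s.f.
Rounded to 4 significant figures: 0.1906.

0.1906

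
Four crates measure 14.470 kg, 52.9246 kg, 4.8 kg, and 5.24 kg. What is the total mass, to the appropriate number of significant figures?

14.470 kg + 52.9246 kg + 4.8 kg + 5.24 kg = 77.4346 kg.
Addition/subtraction keeps the fewest decimal places: 14.470 → 3 decimal places, 52.9246 → 4 decimal places, 4.8 → 1 decimal place, 5.24 → 2 decimal places; limit is 1.
Rounded to 1 decimal place: 77.4 kg.

77.4 kg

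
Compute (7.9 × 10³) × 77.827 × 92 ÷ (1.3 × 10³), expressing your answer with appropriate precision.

(7.9 × 10³) × 77.827 × 92 ÷ (1.3 × 10³) = 43511.2796923…
Multiplication/division keeps the fewest significant figures: 7.9 × 10³ → 2 s.f., 77.827 → 5 s.f., 92 → 2 s.f., 1.3 × 10³ → 2 s.f.; limit is 2.
Rounded to 2 significant figures: 4.4 × 10⁴.

4.4 × 10⁴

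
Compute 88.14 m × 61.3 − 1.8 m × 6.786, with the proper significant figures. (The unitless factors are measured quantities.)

5.39 × 10^3 m

88.14 × 61.3 = 5402.982 → 5.40 × 10^3 m (3 s.f., last digit at the 10^1 place).
1.8 × 6.786 = 12.2148 → 12 m (2 s.f., last digit at the 10^0 place).
Difference: 5390.7672 m; keep the coarser place, 10^1.
Result: 5.39 × 10^3 m.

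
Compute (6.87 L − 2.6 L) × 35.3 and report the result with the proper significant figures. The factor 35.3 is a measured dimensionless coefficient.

1.5 × 10² L

6.87 L − 2.6 L = 4.27 L; the difference is limited to 1 decimal place (2 s.f.).
Carrying full precision, 4.27 × 35.3 = 150.731 L; 35.3 has 3 s.f., so the result keeps min(2, 3) = 2 s.f.
Rounded to 2 significant figures: 1.5 × 10² L.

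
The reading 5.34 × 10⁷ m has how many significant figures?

3

5.34 × 10⁷: in scientific notation every digit of the coefficient is significant.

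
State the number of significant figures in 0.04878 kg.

4

0.04878: leading zeros are not significant.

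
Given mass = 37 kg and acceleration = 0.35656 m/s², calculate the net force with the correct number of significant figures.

net force = 37 kg × 0.35656 m/s² = 13.19272 N.
37 has 2 significant figures; 0.35656 has 5.
Division/multiplication keeps the fewest: 2 significant figures.
Rounded: 13 N.

13 N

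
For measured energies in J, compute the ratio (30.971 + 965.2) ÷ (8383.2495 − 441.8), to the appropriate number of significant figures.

0.1254

30.971 + 965.2 = 996.171, limited to 1 d.p. → 4 s.f.; 8383.2495 − 441.8 = 7941.4495, limited to 1 d.p. → 5 s.f.
Carrying full precision, 996.171 ÷ 7941.4495 = 0.125439442762…; keep min(4, 5) = 4 s.f.
Rounded to 4 significant figures: 0.1254.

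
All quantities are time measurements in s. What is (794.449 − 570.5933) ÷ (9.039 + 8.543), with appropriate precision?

12.732

794.449 − 570.5933 = 223.8557, limited to 3 d.p. → 6 s.f.; 9.039 + 8.543 = 17.582, limited to 3 d.p. → 5 s.f.
Carrying full precision, 223.8557 ÷ 17.582 = 12.7320953248…; keep min(6, 5) = 5 s.f.
Rounded to 5 significant figures: 12.732.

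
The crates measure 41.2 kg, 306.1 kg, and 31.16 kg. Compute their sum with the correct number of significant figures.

41.2 kg + 306.1 kg + 31.16 kg = 378.46 kg.
Addition/subtraction keeps the fewest decimal places: 41.2 → 1 decimal place, 306.1 → 1 decimal place, 31.16 → 2 decimal places; limit is 1.
Rounded to 1 decimal place: 378.5 kg.

378.5 kg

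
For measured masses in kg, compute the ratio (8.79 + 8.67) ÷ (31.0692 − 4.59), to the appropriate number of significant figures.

0.6594

8.79 + 8.67 = 17.46, limited to 2 d.p. → 4 s.f.; 31.0692 − 4.59 = 26.4792, limited to 2 d.p. → 4 s.f.
Carrying full precision, 17.46 ÷ 26.4792 = 0.659385479924…; keep min(4, 4) = 4 s.f.
Rounded to 4 significant figures: 0.6594.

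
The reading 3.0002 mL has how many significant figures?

5

3.0002: zeros between nonzero digits are significant.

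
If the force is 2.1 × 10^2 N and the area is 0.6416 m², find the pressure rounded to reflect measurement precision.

pressure = 2.1 × 10^2 N ÷ 0.6416 m² = 327.306733167… Pa.
2.1 × 10^2 has 2 significant figures; 0.6416 has 4.
Division/multiplication keeps the fewest: 2 significant figures.
Rounded: 3.3 × 10^2 Pa.

3.3 × 10^2 Pa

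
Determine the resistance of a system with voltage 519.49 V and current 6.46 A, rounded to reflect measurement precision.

80.4 Ω

resistance = 519.49 V ÷ 6.46 A = 80.4164086687… Ω.
519.49 has 5 significant figures; 6.46 has 3.
Division/multiplication keeps the fewest: 3 significant figures.
Rounded: 80.4 Ω.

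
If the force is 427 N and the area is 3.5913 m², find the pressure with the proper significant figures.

119 Pa

pressure = 427 N ÷ 3.5913 m² = 118.89844903… Pa.
427 has 3 significant figures; 3.5913 has 5.
Division/multiplication keeps the fewest: 3 significant figures.
Rounded: 119 Pa.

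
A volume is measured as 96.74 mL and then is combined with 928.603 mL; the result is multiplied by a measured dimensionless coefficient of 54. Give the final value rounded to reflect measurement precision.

96.74 mL + 928.603 mL = 1025.343 mL; the sum is limited to 2 decimal places (6 s.f.).
Carrying full precision, 1025.343 × 54 = 55368.522 mL; 54 has 2 s.f., so the result keeps min(6, 2) = 2 s.f.
Rounded to 2 significant figures: 5.5 × 10⁴ mL.

5.5 × 10⁴ mL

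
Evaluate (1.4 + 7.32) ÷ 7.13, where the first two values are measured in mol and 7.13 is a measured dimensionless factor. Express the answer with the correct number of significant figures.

1.2 mol

1.4 mol + 7.32 mol = 8.72 mol; the sum is limited to 1 decimal place (2 s.f.).
Carrying full precision, 8.72 ÷ 7.13 = 1.22300140252… mol; 7.13 has 3 s.f., so the result keeps min(2, 3) = 2 s.f.
Rounded to 2 significant figures: 1.2 mol.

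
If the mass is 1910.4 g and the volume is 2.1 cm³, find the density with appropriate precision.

density = 1910.4 g ÷ 2.1 cm³ = 909.714285714… g/cm³.
1910.4 has 5 significant figures; 2.1 has 2.
Division/multiplication keeps the fewest: 2 significant figures.
Rounded: 9.1 × 10^2 g/cm³.

9.1 × 10^2 g/cm³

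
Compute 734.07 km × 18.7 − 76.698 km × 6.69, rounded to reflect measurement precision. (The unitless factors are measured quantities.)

734.07 × 18.7 = 13727.109 → 1.37 × 10⁴ km (3 s.f., last digit at the 10^2 place).
76.698 × 6.69 = 513.10962 → 513 km (3 s.f., last digit at the 10^0 place).
Difference: 13213.99938 km; keep the coarser place, 10^2.
Result: 1.32 × 10⁴ km.

1.32 × 10⁴ km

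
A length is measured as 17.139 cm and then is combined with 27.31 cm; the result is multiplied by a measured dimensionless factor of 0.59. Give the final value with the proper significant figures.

26 cm

17.139 cm + 27.31 cm = 44.449 cm; the sum is limited to 2 decimal places (4 s.f.).
Carrying full precision, 44.449 × 0.59 = 26.22491 cm; 0.59 has 2 s.f., so the result keeps min(4, 2) = 2 s.f.
Rounded to 2 significant figures: 26 cm.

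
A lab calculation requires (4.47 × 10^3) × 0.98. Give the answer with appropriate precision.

4.4 × 10^3

(4.47 × 10^3) × 0.98 = 4380.6
Multiplication/division keeps the fewest significant figures: 4.47 × 10^3 → 3 s.f., 0.98 → 2 s.f.; limit is 2.
Rounded to 2 significant figures: 4.4 × 10^3.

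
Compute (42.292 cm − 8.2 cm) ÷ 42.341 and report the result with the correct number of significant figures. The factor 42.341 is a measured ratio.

42.292 cm − 8.2 cm = 34.092 cm; the difference is limited to 1 decimal place (3 s.f.).
Carrying full precision, 34.092 ÷ 42.341 = 0.805177015186… cm; 42.341 has 5 s.f., so the result keeps min(3, 5) = 3 s.f.
Rounded to 3 significant figures: 0.805 cm.

0.805 cm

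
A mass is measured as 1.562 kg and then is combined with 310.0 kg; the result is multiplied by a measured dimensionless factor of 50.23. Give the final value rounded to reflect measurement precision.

1.565 × 10^4 kg

1.562 kg + 310.0 kg = 311.562 kg; the sum is limited to 1 decimal place (4 s.f.).
Carrying full precision, 311.562 × 50.23 = 15649.75926 kg; 50.23 has 4 s.f., so the result keeps min(4, 4) = 4 s.f.
Rounded to 4 significant figures: 1.565 × 10^4 kg.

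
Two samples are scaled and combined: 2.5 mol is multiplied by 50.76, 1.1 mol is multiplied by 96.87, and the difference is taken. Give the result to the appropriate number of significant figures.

2.5 × 50.76 = 126.9 → 1.3 × 10^2 mol (2 s.f., last digit at the 10^1 place).
1.1 × 96.87 = 106.557 → 1.1 × 10^2 mol (2 s.f., last digit at the 10^1 place).
Difference: 20.343 mol; keep the coarser place, 10^1.
Result: 2 × 10^1 mol.

2 × 10^1 mol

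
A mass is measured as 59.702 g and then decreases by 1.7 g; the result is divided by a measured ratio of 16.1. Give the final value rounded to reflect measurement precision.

59.702 g − 1.7 g = 58.002 g; the difference is limited to 1 decimal place (3 s.f.).
Carrying full precision, 58.002 ÷ 16.1 = 3.60260869565… g; 16.1 has 3 s.f., so the result keeps min(3, 3) = 3 s.f.
Rounded to 3 significant figures: 3.60 g.

3.60 g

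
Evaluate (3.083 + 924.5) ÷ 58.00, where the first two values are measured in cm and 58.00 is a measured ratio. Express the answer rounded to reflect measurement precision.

15.99 cm

3.083 cm + 924.5 cm = 927.583 cm; the sum is limited to 1 decimal place (4 s.f.).
Carrying full precision, 927.583 ÷ 58.00 = 15.9928103448… cm; 58.00 has 4 s.f., so the result keeps min(4, 4) = 4 s.f.
Rounded to 4 significant figures: 15.99 cm.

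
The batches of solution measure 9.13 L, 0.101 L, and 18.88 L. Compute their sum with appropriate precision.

9.13 L + 0.101 L + 18.88 L = 28.111 L.
Addition/subtraction keeps the fewest decimal places: 9.13 → 2 decimal places, 0.101 → 3 decimal places, 18.88 → 2 decimal places; limit is 2.
Rounded to 2 decimal places: 28.11 L.

28.11 L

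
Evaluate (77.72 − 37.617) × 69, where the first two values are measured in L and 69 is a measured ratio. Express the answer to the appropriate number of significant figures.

77.72 L − 37.617 L = 40.103 L; the difference is limited to 2 decimal places (4 s.f.).
Carrying full precision, 40.103 × 69 = 2767.107 L; 69 has 2 s.f., so the result keeps min(4, 2) = 2 s.f.
Rounded to 2 significant figures: 2.8 × 10^3 L.

2.8 × 10^3 L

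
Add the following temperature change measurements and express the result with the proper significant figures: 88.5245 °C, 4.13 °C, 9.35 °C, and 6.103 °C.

108.11 °C

88.5245 °C + 4.13 °C + 9.35 °C + 6.103 °C = 108.1075 °C.
Addition/subtraction keeps the fewest decimal places: 88.5245 → 4 decimal places, 4.13 → 2 decimal places, 9.35 → 2 decimal places, 6.103 → 3 decimal places; limit is 2.
Rounded to 2 decimal places: 108.11 °C.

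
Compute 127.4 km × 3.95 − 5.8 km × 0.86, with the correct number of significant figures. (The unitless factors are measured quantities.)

4.98 × 10² km

127.4 × 3.95 = 503.23 → 503 km (3 s.f., last digit at the 10^0 place).
5.8 × 0.86 = 4.988 → 5.0 km (2 s.f., last digit at the 10^-1 place).
Difference: 498.242 km; keep the coarser place, 10^0.
Result: 4.98 × 10² km.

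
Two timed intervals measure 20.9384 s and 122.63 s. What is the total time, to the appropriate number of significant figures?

20.9384 s + 122.63 s = 143.5684 s.
Addition/subtraction keeps the fewest decimal places: 20.9384 → 4 decimal places, 122.63 → 2 decimal places; limit is 2.
Rounded to 2 decimal places: 1.4357 × 10² s.

1.4357 × 10² s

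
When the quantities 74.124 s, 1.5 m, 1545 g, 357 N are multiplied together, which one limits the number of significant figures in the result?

74.124 s → 5 s.f.; 1.5 m → 2 s.f.; 1545 g → 4 s.f.; 357 N → 3 s.f.
The fewest is 2 significant figures, from 1.5 m.

1.5 m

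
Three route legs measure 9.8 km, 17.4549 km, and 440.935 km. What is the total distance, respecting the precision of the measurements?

468.2 km

9.8 km + 17.4549 km + 440.935 km = 468.1899 km.
Addition/subtraction keeps the fewest decimal places: 9.8 → 1 decimal place, 17.4549 → 4 decimal places, 440.935 → 3 decimal places; limit is 1.
Rounded to 1 decimal place: 468.2 km.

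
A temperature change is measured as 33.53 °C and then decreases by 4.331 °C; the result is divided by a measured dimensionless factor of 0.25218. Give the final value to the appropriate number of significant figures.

33.53 °C − 4.331 °C = 29.199 °C; the difference is limited to 2 decimal places (4 s.f.).
Carrying full precision, 29.199 ÷ 0.25218 = 115.786343088… °C; 0.25218 has 5 s.f., so the result keeps min(4, 5) = 4 s.f.
Rounded to 4 significant figures: 115.8 °C.

115.8 °C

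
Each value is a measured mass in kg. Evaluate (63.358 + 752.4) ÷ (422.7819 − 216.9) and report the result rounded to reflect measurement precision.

3.962

63.358 + 752.4 = 815.758, limited to 1 d.p. → 4 s.f.; 422.7819 − 216.9 = 205.8819, limited to 1 d.p. → 4 s.f.
Carrying full precision, 815.758 ÷ 205.8819 = 3.96226185983…; keep min(4, 4) = 4 s.f.
Rounded to 4 significant figures: 3.962.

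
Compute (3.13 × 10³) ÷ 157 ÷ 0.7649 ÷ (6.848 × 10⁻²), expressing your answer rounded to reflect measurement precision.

3.81 × 10²

(3.13 × 10³) ÷ 157 ÷ 0.7649 ÷ (6.848 × 10⁻²) = 380.606562791…
Multiplication/division keeps the fewest significant figures: 3.13 × 10³ → 3 s.f., 157 → 3 s.f., 0.7649 → 4 s.f., 6.848 × 10⁻² → 4 s.f.; limit is 3.
Rounded to 3 significant figures: 3.81 × 10².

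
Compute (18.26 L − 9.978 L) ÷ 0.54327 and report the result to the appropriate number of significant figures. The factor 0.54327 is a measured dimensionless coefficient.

15.2 L

18.26 L − 9.978 L = 8.282 L; the difference is limited to 2 decimal places (3 s.f.).
Carrying full precision, 8.282 ÷ 0.54327 = 15.2447217774… L; 0.54327 has 5 s.f., so the result keeps min(3, 5) = 3 s.f.
Rounded to 3 significant figures: 15.2 L.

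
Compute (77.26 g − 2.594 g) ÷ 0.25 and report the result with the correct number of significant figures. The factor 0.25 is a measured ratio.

3.0 × 10^2 g

77.26 g − 2.594 g = 74.666 g; the difference is limited to 2 decimal places (4 s.f.).
Carrying full precision, 74.666 ÷ 0.25 = 298.664 g; 0.25 has 2 s.f., so the result keeps min(4, 2) = 2 s.f.
Rounded to 2 significant figures: 3.0 × 10^2 g.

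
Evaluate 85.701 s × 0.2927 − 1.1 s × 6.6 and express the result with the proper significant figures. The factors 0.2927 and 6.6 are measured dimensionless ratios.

85.701 × 0.2927 = 25.0846827 → 25.08 s (4 s.f., last digit at the 10^-2 place).
1.1 × 6.6 = 7.26 → 7.3 s (2 s.f., last digit at the 10^-1 place).
Difference: 17.8246827 s; keep the coarser place, 10^-1.
Result: 17.8 s.

17.8 s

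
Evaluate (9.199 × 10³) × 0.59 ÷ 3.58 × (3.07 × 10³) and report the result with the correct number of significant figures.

(9.199 × 10³) × 0.59 ÷ 3.58 × (3.07 × 10³) = 4654231.48045…
Multiplication/division keeps the fewest significant figures: 9.199 × 10³ → 4 s.f., 0.59 → 2 s.f., 3.58 → 3 s.f., 3.07 × 10³ → 3 s.f.; limit is 2.
Rounded to 2 significant figures: 4.7 × 10⁶.

4.7 × 10⁶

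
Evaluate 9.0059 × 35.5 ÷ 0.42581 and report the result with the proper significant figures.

9.0059 × 35.5 ÷ 0.42581 = 750.826542355…
Multiplication/division keeps the fewest significant figures: 9.0059 → 5 s.f., 35.5 → 3 s.f., 0.42581 → 5 s.f.; limit is 3.
Rounded to 3 significant figures: 751.

751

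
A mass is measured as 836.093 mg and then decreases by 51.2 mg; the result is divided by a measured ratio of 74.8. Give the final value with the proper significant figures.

10.5 mg

836.093 mg − 51.2 mg = 784.893 mg; the difference is limited to 1 decimal place (4 s.f.).
Carrying full precision, 784.893 ÷ 74.8 = 10.4932219251… mg; 74.8 has 3 s.f., so the result keeps min(4, 3) = 3 s.f.
Rounded to 3 significant figures: 10.5 mg.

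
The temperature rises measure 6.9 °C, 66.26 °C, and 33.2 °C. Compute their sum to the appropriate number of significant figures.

6.9 °C + 66.26 °C + 33.2 °C = 106.36 °C.
Addition/subtraction keeps the fewest decimal places: 6.9 → 1 decimal place, 66.26 → 2 decimal places, 33.2 → 1 decimal place; limit is 1.
Rounded to 1 decimal place: 1.064 × 10² °C.

1.064 × 10² °C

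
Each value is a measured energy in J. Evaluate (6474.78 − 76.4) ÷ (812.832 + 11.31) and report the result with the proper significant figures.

6474.78 − 76.4 = 6398.38, limited to 1 d.p. → 5 s.f.; 812.832 + 11.31 = 824.142, limited to 2 d.p. → 5 s.f.
Carrying full precision, 6398.38 ÷ 824.142 = 7.76368635502…; keep min(5, 5) = 5 s.f.
Rounded to 5 significant figures: 7.7637.

7.7637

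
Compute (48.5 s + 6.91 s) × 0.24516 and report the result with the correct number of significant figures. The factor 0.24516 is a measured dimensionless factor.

13.6 s

48.5 s + 6.91 s = 55.41 s; the sum is limited to 1 decimal place (3 s.f.).
Carrying full precision, 55.41 × 0.24516 = 13.5843156 s; 0.24516 has 5 s.f., so the result keeps min(3, 5) = 3 s.f.
Rounded to 3 significant figures: 13.6 s.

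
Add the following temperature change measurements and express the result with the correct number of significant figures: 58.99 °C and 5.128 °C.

58.99 °C + 5.128 °C = 64.118 °C.
Addition/subtraction keeps the fewest decimal places: 58.99 → 2 decimal places, 5.128 → 3 decimal places; limit is 2.
Rounded to 2 decimal places: 64.12 °C.

64.12 °C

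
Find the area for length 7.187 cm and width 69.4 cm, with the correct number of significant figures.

area = 7.187 cm × 69.4 cm = 498.7778 cm².
7.187 has 4 significant figures; 69.4 has 3.
Division/multiplication keeps the fewest: 3 significant figures.
Rounded: 499 cm².

499 cm²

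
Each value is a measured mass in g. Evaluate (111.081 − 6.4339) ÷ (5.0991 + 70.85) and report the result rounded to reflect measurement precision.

1.378

111.081 − 6.4339 = 104.6471, limited to 3 d.p. → 6 s.f.; 5.0991 + 70.85 = 75.9491, limited to 2 d.p. → 4 s.f.
Carrying full precision, 104.6471 ÷ 75.9491 = 1.3778583288…; keep min(6, 4) = 4 s.f.
Rounded to 4 significant figures: 1.378.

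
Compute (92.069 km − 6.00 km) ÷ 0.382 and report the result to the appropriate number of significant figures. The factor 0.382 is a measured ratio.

92.069 km − 6.00 km = 86.069 km; the difference is limited to 2 decimal places (4 s.f.).
Carrying full precision, 86.069 ÷ 0.382 = 225.311518325… km; 0.382 has 3 s.f., so the result keeps min(4, 3) = 3 s.f.
Rounded to 3 significant figures: 225 km.

225 km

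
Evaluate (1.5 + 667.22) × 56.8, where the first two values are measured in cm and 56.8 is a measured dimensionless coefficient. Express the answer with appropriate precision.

3.80 × 10⁴ cm

1.5 cm + 667.22 cm = 668.72 cm; the sum is limited to 1 decimal place (4 s.f.).
Carrying full precision, 668.72 × 56.8 = 37983.296 cm; 56.8 has 3 s.f., so the result keeps min(4, 3) = 3 s.f.
Rounded to 3 significant figures: 3.80 × 10⁴ cm.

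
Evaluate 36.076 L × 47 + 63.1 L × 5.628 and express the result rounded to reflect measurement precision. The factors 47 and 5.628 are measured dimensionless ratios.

2.1 × 10^3 L

36.076 × 47 = 1695.572 → 1.7 × 10^3 L (2 s.f., last digit at the 10^2 place).
63.1 × 5.628 = 355.1268 → 355 L (3 s.f., last digit at the 10^0 place).
Sum: 2050.6988 L; keep the coarser place, 10^2.
Result: 2.1 × 10^3 L.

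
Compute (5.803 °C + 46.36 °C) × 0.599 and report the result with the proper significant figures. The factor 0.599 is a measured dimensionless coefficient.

5.803 °C + 46.36 °C = 52.163 °C; the sum is limited to 2 decimal places (4 s.f.).
Carrying full precision, 52.163 × 0.599 = 31.245637 °C; 0.599 has 3 s.f., so the result keeps min(4, 3) = 3 s.f.
Rounded to 3 significant figures: 31.2 °C.

31.2 °C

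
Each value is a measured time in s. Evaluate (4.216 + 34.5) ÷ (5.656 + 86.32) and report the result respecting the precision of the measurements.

4.216 + 34.5 = 38.716, limited to 1 d.p. → 3 s.f.; 5.656 + 86.32 = 91.976, limited to 2 d.p. → 4 s.f.
Carrying full precision, 38.716 ÷ 91.976 = 0.420935896321…; keep min(3, 4) = 3 s.f.
Rounded to 3 significant figures: 0.421.

0.421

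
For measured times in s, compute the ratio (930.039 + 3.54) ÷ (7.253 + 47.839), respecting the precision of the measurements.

16.946

930.039 + 3.54 = 933.579, limited to 2 d.p. → 5 s.f.; 7.253 + 47.839 = 55.092, limited to 3 d.p. → 5 s.f.
Carrying full precision, 933.579 ÷ 55.092 = 16.9458179046…; keep min(5, 5) = 5 s.f.
Rounded to 5 significant figures: 16.946.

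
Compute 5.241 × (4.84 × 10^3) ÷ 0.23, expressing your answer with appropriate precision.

1.1 × 10^5

5.241 × (4.84 × 10^3) ÷ 0.23 = 110288.869565…
Multiplication/division keeps the fewest significant figures: 5.241 → 4 s.f., 4.84 × 10^3 → 3 s.f., 0.23 → 2 s.f.; limit is 2.
Rounded to 2 significant figures: 1.1 × 10^5.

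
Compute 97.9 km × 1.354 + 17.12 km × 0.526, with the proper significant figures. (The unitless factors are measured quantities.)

142 km

97.9 × 1.354 = 132.5566 → 133 km (3 s.f., last digit at the 10^0 place).
17.12 × 0.526 = 9.00512 → 9.01 km (3 s.f., last digit at the 10^-2 place).
Sum: 141.56172 km; keep the coarser place, 10^0.
Result: 142 km.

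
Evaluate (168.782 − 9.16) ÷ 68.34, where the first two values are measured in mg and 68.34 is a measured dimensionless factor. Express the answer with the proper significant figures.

2.336 mg

168.782 mg − 9.16 mg = 159.622 mg; the difference is limited to 2 decimal places (5 s.f.).
Carrying full precision, 159.622 ÷ 68.34 = 2.33570383377… mg; 68.34 has 4 s.f., so the result keeps min(5, 4) = 4 s.f.
Rounded to 4 significant figures: 2.336 mg.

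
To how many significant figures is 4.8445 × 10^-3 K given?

5

4.8445 × 10^-3: in scientific notation every digit of the coefficient is significant.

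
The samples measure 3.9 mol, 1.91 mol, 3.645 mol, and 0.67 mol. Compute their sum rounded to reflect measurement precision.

3.9 mol + 1.91 mol + 3.645 mol + 0.67 mol = 10.125 mol.
Addition/subtraction keeps the fewest decimal places: 3.9 → 1 decimal place, 1.91 → 2 decimal places, 3.645 → 3 decimal places, 0.67 → 2 decimal places; limit is 1.
Rounded to 1 decimal place: 10.1 mol.

10.1 mol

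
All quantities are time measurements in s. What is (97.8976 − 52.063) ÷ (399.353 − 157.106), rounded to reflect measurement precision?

97.8976 − 52.063 = 45.8346, limited to 3 d.p. → 5 s.f.; 399.353 − 157.106 = 242.247, limited to 3 d.p. → 6 s.f.
Carrying full precision, 45.8346 ÷ 242.247 = 0.189206058279…; keep min(5, 6) = 5 s.f.
Rounded to 5 significant figures: 0.18921.

0.18921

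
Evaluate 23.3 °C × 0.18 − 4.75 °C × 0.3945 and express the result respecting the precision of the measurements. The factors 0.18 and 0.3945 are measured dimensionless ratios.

2.3 °C

23.3 × 0.18 = 4.194 → 4.2 °C (2 s.f., last digit at the 10^-1 place).
4.75 × 0.3945 = 1.873875 → 1.87 °C (3 s.f., last digit at the 10^-2 place).
Difference: 2.320125 °C; keep the coarser place, 10^-1.
Result: 2.3 °C.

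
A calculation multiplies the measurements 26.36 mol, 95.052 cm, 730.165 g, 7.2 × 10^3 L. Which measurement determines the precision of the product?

26.36 mol → 4 s.f.; 95.052 cm → 5 s.f.; 730.165 g → 6 s.f.; 7.2 × 10^3 L → 2 s.f.
The fewest is 2 significant figures, from 7.2 × 10^3 L.

7.2 × 10^3 L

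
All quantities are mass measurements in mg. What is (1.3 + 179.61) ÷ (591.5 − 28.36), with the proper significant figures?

0.3213

1.3 + 179.61 = 180.91, limited to 1 d.p. → 4 s.f.; 591.5 − 28.36 = 563.14, limited to 1 d.p. → 4 s.f.
Carrying full precision, 180.91 ÷ 563.14 = 0.321252264091…; keep min(4, 4) = 4 s.f.
Rounded to 4 significant figures: 0.3213.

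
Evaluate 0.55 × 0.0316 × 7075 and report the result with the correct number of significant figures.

0.55 × 0.0316 × 7075 = 122.9635
Multiplication/division keeps the fewest significant figures: 0.55 → 2 s.f., 0.0316 → 3 s.f., 7075 → 4 s.f.; limit is 2.
Rounded to 2 significant figures: 1.2 × 10².

1.2 × 10²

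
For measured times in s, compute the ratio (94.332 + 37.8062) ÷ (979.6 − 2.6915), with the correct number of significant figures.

0.1353

94.332 + 37.8062 = 132.1382, limited to 3 d.p. → 6 s.f.; 979.6 − 2.6915 = 976.9085, limited to 1 d.p. → 4 s.f.
Carrying full precision, 132.1382 ÷ 976.9085 = 0.135261593077…; keep min(6, 4) = 4 s.f.
Rounded to 4 significant figures: 0.1353.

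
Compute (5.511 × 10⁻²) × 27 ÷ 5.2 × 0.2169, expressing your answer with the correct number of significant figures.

(5.511 × 10⁻²) × 27 ÷ 5.2 × 0.2169 = 0.0620655178846…
Multiplication/division keeps the fewest significant figures: 5.511 × 10⁻² → 4 s.f., 27 → 2 s.f., 5.2 → 2 s.f., 0.2169 → 4 s.f.; limit is 2.
Rounded to 2 significant figures: 0.062.

0.062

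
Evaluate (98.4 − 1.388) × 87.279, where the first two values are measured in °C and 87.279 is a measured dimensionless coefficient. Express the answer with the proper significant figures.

98.4 °C − 1.388 °C = 97.012 °C; the difference is limited to 1 decimal place (3 s.f.).
Carrying full precision, 97.012 × 87.279 = 8467.110348 °C; 87.279 has 5 s.f., so the result keeps min(3, 5) = 3 s.f.
Rounded to 3 significant figures: 8.47 × 10³ °C.

8.47 × 10³ °C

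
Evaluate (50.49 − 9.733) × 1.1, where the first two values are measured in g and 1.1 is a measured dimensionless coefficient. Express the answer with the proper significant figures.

45 g

50.49 g − 9.733 g = 40.757 g; the difference is limited to 2 decimal places (4 s.f.).
Carrying full precision, 40.757 × 1.1 = 44.8327 g; 1.1 has 2 s.f., so the result keeps min(4, 2) = 2 s.f.
Rounded to 2 significant figures: 45 g.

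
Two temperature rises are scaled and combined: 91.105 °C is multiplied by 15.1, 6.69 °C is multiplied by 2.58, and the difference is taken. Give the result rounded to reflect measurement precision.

91.105 × 15.1 = 1375.6855 → 1.38 × 10³ °C (3 s.f., last digit at the 10^1 place).
6.69 × 2.58 = 17.2602 → 17.3 °C (3 s.f., last digit at the 10^-1 place).
Difference: 1358.4253 °C; keep the coarser place, 10^1.
Result: 1.36 × 10³ °C.

1.36 × 10³ °C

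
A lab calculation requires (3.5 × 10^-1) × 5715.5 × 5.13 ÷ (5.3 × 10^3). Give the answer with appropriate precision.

(3.5 × 10^-1) × 5715.5 × 5.13 ÷ (5.3 × 10^3) = 1.93626042453…
Multiplication/division keeps the fewest significant figures: 3.5 × 10^-1 → 2 s.f., 5715.5 → 5 s.f., 5.13 → 3 s.f., 5.3 × 10^3 → 2 s.f.; limit is 2.
Rounded to 2 significant figures: 1.9.

1.9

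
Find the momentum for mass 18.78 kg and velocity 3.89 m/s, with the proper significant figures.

momentum = 18.78 kg × 3.89 m/s = 73.0542 kg·m/s.
18.78 has 4 significant figures; 3.89 has 3.
Division/multiplication keeps the fewest: 3 significant figures.
Rounded: 73.1 kg·m/s.

73.1 kg·m/s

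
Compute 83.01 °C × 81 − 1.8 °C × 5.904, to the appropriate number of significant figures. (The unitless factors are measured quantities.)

6.7 × 10³ °C

83.01 × 81 = 6723.81 → 6.7 × 10³ °C (2 s.f., last digit at the 10^2 place).
1.8 × 5.904 = 10.6272 → 11 °C (2 s.f., last digit at the 10^0 place).
Difference: 6713.1828 °C; keep the coarser place, 10^2.
Result: 6.7 × 10³ °C.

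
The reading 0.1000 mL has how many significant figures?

0.1000: leading zeros are not significant; trailing zeros after a decimal point are significant.

4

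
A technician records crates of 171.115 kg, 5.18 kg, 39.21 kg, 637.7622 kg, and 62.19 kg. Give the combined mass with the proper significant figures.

915.46 kg

171.115 kg + 5.18 kg + 39.21 kg + 637.7622 kg + 62.19 kg = 915.4572 kg.
Addition/subtraction keeps the fewest decimal places: 171.115 → 3 decimal places, 5.18 → 2 decimal places, 39.21 → 2 decimal places, 637.7622 → 4 decimal places, 62.19 → 2 decimal places; limit is 2.
Rounded to 2 decimal places: 915.46 kg.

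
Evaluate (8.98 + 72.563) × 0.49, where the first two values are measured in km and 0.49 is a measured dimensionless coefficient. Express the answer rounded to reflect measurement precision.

8.98 km + 72.563 km = 81.543 km; the sum is limited to 2 decimal places (4 s.f.).
Carrying full precision, 81.543 × 0.49 = 39.95607 km; 0.49 has 2 s.f., so the result keeps min(4, 2) = 2 s.f.
Rounded to 2 significant figures: 4.0 × 10^1 km.

4.0 × 10^1 km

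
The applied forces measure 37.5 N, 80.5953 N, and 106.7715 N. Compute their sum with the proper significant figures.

224.9 N

37.5 N + 80.5953 N + 106.7715 N = 224.8668 N.
Addition/subtraction keeps the fewest decimal places: 37.5 → 1 decimal place, 80.5953 → 4 decimal places, 106.7715 → 4 decimal places; limit is 1.
Rounded to 1 decimal place: 224.9 N.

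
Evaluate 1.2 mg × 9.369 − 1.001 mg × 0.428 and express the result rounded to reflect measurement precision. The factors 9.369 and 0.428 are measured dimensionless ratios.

11 mg

1.2 × 9.369 = 11.2428 → 11 mg (2 s.f., last digit at the 10^0 place).
1.001 × 0.428 = 0.428428 → 0.428 mg (3 s.f., last digit at the 10^-3 place).
Difference: 10.814372 mg; keep the coarser place, 10^0.
Result: 11 mg.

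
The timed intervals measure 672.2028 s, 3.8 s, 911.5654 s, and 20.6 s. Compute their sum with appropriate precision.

1608.2 s

672.2028 s + 3.8 s + 911.5654 s + 20.6 s = 1608.1682 s.
Addition/subtraction keeps the fewest decimal places: 672.2028 → 4 decimal places, 3.8 → 1 decimal place, 911.5654 → 4 decimal places, 20.6 → 1 decimal place; limit is 1.
Rounded to 1 decimal place: 1608.2 s.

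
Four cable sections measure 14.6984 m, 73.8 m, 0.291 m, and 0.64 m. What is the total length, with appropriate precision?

89.4 m

14.6984 m + 73.8 m + 0.291 m + 0.64 m = 89.4294 m.
Addition/subtraction keeps the fewest decimal places: 14.6984 → 4 decimal places, 73.8 → 1 decimal place, 0.291 → 3 decimal places, 0.64 → 2 decimal places; limit is 1.
Rounded to 1 decimal place: 89.4 m.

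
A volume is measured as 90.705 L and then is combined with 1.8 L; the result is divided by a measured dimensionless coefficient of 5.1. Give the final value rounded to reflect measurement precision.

90.705 L + 1.8 L = 92.505 L; the sum is limited to 1 decimal place (3 s.f.).
Carrying full precision, 92.505 ÷ 5.1 = 18.1382352941… L; 5.1 has 2 s.f., so the result keeps min(3, 2) = 2 s.f.
Rounded to 2 significant figures: 18 L.

18 L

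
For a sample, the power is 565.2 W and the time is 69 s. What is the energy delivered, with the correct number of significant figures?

energy delivered = 565.2 W × 69 s = 38998.8 J.
565.2 has 4 significant figures; 69 has 2.
Division/multiplication keeps the fewest: 2 significant figures.
Rounded: 3.9 × 10⁴ J.

3.9 × 10⁴ J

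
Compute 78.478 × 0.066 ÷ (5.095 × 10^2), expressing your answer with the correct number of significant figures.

78.478 × 0.066 ÷ (5.095 × 10^2) = 0.0101659430815…
Multiplication/division keeps the fewest significant figures: 78.478 → 5 s.f., 0.066 → 2 s.f., 5.095 × 10^2 → 4 s.f.; limit is 2.
Rounded to 2 significant figures: 0.010.

0.010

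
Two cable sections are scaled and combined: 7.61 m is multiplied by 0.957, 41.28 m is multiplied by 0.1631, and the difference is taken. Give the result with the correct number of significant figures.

0.55 m

7.61 × 0.957 = 7.28277 → 7.28 m (3 s.f., last digit at the 10^-2 place).
41.28 × 0.1631 = 6.732768 → 6.733 m (4 s.f., last digit at the 10^-3 place).
Difference: 0.550002 m; keep the coarser place, 10^-2.
Result: 0.55 m.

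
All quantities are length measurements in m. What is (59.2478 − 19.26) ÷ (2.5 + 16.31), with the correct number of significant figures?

59.2478 − 19.26 = 39.9878, limited to 2 d.p. → 4 s.f.; 2.5 + 16.31 = 18.81, limited to 1 d.p. → 3 s.f.
Carrying full precision, 39.9878 ÷ 18.81 = 2.12587985114…; keep min(4, 3) = 3 s.f.
Rounded to 3 significant figures: 2.13.

2.13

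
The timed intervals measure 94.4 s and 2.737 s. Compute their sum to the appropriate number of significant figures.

97.1 s

94.4 s + 2.737 s = 97.137 s.
Addition/subtraction keeps the fewest decimal places: 94.4 → 1 decimal place, 2.737 → 3 decimal places; limit is 1.
Rounded to 1 decimal place: 97.1 s.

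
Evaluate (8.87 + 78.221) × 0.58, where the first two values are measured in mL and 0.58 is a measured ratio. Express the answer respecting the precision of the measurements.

51 mL

8.87 mL + 78.221 mL = 87.091 mL; the sum is limited to 2 decimal places (4 s.f.).
Carrying full precision, 87.091 × 0.58 = 50.51278 mL; 0.58 has 2 s.f., so the result keeps min(4, 2) = 2 s.f.
Rounded to 2 significant figures: 51 mL.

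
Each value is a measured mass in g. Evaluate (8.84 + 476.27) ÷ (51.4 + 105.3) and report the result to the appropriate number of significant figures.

3.096

8.84 + 476.27 = 485.11, limited to 2 d.p. → 5 s.f.; 51.4 + 105.3 = 156.7, limited to 1 d.p. → 4 s.f.
Carrying full precision, 485.11 ÷ 156.7 = 3.09578813019…; keep min(5, 4) = 4 s.f.
Rounded to 4 significant figures: 3.096.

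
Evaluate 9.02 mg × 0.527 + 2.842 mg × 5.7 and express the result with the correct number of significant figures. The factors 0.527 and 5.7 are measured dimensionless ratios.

9.02 × 0.527 = 4.75354 → 4.75 mg (3 s.f., last digit at the 10^-2 place).
2.842 × 5.7 = 16.1994 → 16 mg (2 s.f., last digit at the 10^0 place).
Sum: 20.95294 mg; keep the coarser place, 10^0.
Result: 21 mg.

21 mg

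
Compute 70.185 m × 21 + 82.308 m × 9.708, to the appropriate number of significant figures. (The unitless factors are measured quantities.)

70.185 × 21 = 1473.885 → 1.5 × 10^3 m (2 s.f., last digit at the 10^2 place).
82.308 × 9.708 = 799.046064 → 799.0 m (4 s.f., last digit at the 10^-1 place).
Sum: 2272.931064 m; keep the coarser place, 10^2.
Result: 2.3 × 10^3 m.

2.3 × 10^3 m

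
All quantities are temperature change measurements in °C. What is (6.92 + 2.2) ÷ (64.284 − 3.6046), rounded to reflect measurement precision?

0.15

6.92 + 2.2 = 9.12, limited to 1 d.p. → 2 s.f.; 64.284 − 3.6046 = 60.6794, limited to 3 d.p. → 5 s.f.
Carrying full precision, 9.12 ÷ 60.6794 = 0.15029812424…; keep min(2, 5) = 2 s.f.
Rounded to 2 significant figures: 0.15.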